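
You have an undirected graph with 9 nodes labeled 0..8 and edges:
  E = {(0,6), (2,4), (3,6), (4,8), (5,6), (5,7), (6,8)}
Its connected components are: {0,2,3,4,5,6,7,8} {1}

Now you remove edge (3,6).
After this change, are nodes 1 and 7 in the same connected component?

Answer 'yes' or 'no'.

Initial components: {0,2,3,4,5,6,7,8} {1}
Removing edge (3,6): it was a bridge — component count 2 -> 3.
New components: {0,2,4,5,6,7,8} {1} {3}
Are 1 and 7 in the same component? no

Answer: no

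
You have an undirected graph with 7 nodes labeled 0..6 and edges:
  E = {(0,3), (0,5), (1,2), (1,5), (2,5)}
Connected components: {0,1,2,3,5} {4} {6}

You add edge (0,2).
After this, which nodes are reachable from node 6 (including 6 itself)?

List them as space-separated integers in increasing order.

Before: nodes reachable from 6: {6}
Adding (0,2): both endpoints already in same component. Reachability from 6 unchanged.
After: nodes reachable from 6: {6}

Answer: 6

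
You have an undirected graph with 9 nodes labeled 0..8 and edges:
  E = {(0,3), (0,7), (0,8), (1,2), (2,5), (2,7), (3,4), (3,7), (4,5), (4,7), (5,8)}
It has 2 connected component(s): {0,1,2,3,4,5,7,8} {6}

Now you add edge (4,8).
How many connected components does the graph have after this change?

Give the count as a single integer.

Initial component count: 2
Add (4,8): endpoints already in same component. Count unchanged: 2.
New component count: 2

Answer: 2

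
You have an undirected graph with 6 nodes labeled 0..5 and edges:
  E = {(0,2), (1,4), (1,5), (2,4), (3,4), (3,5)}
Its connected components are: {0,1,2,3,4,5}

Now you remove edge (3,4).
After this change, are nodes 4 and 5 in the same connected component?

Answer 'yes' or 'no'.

Initial components: {0,1,2,3,4,5}
Removing edge (3,4): not a bridge — component count unchanged at 1.
New components: {0,1,2,3,4,5}
Are 4 and 5 in the same component? yes

Answer: yes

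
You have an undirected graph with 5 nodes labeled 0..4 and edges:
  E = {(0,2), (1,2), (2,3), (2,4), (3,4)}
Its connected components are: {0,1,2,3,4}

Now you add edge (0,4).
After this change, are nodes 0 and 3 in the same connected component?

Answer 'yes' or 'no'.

Initial components: {0,1,2,3,4}
Adding edge (0,4): both already in same component {0,1,2,3,4}. No change.
New components: {0,1,2,3,4}
Are 0 and 3 in the same component? yes

Answer: yes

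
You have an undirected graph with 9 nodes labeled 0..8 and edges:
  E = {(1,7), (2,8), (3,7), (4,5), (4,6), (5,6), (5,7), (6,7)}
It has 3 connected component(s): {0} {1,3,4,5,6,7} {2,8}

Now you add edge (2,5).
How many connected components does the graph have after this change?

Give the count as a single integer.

Initial component count: 3
Add (2,5): merges two components. Count decreases: 3 -> 2.
New component count: 2

Answer: 2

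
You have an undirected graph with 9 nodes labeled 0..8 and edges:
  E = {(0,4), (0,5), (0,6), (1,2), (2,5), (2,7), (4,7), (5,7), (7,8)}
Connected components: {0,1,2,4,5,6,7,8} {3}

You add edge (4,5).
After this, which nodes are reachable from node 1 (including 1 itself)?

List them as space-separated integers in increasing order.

Before: nodes reachable from 1: {0,1,2,4,5,6,7,8}
Adding (4,5): both endpoints already in same component. Reachability from 1 unchanged.
After: nodes reachable from 1: {0,1,2,4,5,6,7,8}

Answer: 0 1 2 4 5 6 7 8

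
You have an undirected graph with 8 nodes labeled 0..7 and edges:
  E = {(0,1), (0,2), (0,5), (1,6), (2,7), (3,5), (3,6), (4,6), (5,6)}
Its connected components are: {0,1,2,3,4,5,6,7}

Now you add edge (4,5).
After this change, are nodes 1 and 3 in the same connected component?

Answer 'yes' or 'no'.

Initial components: {0,1,2,3,4,5,6,7}
Adding edge (4,5): both already in same component {0,1,2,3,4,5,6,7}. No change.
New components: {0,1,2,3,4,5,6,7}
Are 1 and 3 in the same component? yes

Answer: yes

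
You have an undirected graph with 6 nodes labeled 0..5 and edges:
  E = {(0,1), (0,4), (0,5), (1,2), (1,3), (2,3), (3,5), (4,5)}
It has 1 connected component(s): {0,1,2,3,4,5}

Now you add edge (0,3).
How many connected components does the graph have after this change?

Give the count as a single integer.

Answer: 1

Derivation:
Initial component count: 1
Add (0,3): endpoints already in same component. Count unchanged: 1.
New component count: 1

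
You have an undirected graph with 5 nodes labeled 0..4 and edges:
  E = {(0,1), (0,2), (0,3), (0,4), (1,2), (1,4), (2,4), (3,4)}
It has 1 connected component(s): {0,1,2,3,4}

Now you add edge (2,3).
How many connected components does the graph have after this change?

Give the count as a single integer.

Initial component count: 1
Add (2,3): endpoints already in same component. Count unchanged: 1.
New component count: 1

Answer: 1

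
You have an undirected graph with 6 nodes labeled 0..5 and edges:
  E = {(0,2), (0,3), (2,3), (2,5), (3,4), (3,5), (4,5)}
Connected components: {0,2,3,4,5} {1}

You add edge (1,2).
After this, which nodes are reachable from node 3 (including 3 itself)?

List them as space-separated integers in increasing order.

Before: nodes reachable from 3: {0,2,3,4,5}
Adding (1,2): merges 3's component with another. Reachability grows.
After: nodes reachable from 3: {0,1,2,3,4,5}

Answer: 0 1 2 3 4 5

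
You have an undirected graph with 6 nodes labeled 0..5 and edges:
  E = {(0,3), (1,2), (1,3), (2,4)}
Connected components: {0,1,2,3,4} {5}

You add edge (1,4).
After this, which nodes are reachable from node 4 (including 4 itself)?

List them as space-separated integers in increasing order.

Answer: 0 1 2 3 4

Derivation:
Before: nodes reachable from 4: {0,1,2,3,4}
Adding (1,4): both endpoints already in same component. Reachability from 4 unchanged.
After: nodes reachable from 4: {0,1,2,3,4}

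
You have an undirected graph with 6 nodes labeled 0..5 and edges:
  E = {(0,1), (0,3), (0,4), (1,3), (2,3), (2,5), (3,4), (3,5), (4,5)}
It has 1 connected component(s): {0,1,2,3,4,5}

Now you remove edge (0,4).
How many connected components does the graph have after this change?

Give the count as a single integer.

Answer: 1

Derivation:
Initial component count: 1
Remove (0,4): not a bridge. Count unchanged: 1.
  After removal, components: {0,1,2,3,4,5}
New component count: 1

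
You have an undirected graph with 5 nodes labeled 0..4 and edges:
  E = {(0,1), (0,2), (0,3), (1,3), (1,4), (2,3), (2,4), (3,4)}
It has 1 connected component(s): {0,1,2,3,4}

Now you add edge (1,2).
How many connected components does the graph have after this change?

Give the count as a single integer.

Answer: 1

Derivation:
Initial component count: 1
Add (1,2): endpoints already in same component. Count unchanged: 1.
New component count: 1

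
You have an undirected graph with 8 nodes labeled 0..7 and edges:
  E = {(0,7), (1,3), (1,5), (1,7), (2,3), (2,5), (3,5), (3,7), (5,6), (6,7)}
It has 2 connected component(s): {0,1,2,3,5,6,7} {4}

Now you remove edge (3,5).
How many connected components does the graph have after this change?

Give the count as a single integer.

Answer: 2

Derivation:
Initial component count: 2
Remove (3,5): not a bridge. Count unchanged: 2.
  After removal, components: {0,1,2,3,5,6,7} {4}
New component count: 2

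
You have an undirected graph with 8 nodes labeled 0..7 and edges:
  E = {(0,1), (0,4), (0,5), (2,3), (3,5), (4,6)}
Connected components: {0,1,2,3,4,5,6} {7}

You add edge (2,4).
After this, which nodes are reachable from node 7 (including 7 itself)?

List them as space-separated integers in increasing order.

Answer: 7

Derivation:
Before: nodes reachable from 7: {7}
Adding (2,4): both endpoints already in same component. Reachability from 7 unchanged.
After: nodes reachable from 7: {7}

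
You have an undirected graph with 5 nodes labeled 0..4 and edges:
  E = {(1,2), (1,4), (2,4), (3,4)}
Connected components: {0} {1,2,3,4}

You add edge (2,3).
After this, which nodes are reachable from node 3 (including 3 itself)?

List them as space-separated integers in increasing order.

Before: nodes reachable from 3: {1,2,3,4}
Adding (2,3): both endpoints already in same component. Reachability from 3 unchanged.
After: nodes reachable from 3: {1,2,3,4}

Answer: 1 2 3 4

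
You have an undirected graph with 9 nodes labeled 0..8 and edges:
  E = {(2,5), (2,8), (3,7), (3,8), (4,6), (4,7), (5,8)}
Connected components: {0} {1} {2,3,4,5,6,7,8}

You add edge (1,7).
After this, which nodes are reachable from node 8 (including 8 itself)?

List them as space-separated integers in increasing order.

Before: nodes reachable from 8: {2,3,4,5,6,7,8}
Adding (1,7): merges 8's component with another. Reachability grows.
After: nodes reachable from 8: {1,2,3,4,5,6,7,8}

Answer: 1 2 3 4 5 6 7 8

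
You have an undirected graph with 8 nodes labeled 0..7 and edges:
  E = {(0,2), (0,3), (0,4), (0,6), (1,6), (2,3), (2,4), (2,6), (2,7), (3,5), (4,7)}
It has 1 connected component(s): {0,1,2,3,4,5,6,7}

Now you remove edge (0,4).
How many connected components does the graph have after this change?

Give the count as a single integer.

Initial component count: 1
Remove (0,4): not a bridge. Count unchanged: 1.
  After removal, components: {0,1,2,3,4,5,6,7}
New component count: 1

Answer: 1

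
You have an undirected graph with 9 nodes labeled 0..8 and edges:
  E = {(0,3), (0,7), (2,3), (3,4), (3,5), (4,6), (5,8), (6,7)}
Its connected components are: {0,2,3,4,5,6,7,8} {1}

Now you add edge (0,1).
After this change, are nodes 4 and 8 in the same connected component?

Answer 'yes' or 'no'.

Initial components: {0,2,3,4,5,6,7,8} {1}
Adding edge (0,1): merges {0,2,3,4,5,6,7,8} and {1}.
New components: {0,1,2,3,4,5,6,7,8}
Are 4 and 8 in the same component? yes

Answer: yes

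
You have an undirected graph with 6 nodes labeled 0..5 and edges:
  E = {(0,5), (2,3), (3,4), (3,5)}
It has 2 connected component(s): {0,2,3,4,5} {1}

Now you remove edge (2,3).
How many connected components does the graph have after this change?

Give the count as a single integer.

Answer: 3

Derivation:
Initial component count: 2
Remove (2,3): it was a bridge. Count increases: 2 -> 3.
  After removal, components: {0,3,4,5} {1} {2}
New component count: 3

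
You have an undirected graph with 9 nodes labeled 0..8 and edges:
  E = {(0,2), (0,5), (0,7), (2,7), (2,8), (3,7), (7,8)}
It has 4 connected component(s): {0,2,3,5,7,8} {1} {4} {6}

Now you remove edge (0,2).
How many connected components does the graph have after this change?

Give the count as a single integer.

Answer: 4

Derivation:
Initial component count: 4
Remove (0,2): not a bridge. Count unchanged: 4.
  After removal, components: {0,2,3,5,7,8} {1} {4} {6}
New component count: 4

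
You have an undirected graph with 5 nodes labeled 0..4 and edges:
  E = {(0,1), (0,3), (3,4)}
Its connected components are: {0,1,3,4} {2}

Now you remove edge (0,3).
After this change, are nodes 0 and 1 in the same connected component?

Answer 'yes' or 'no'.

Initial components: {0,1,3,4} {2}
Removing edge (0,3): it was a bridge — component count 2 -> 3.
New components: {0,1} {2} {3,4}
Are 0 and 1 in the same component? yes

Answer: yes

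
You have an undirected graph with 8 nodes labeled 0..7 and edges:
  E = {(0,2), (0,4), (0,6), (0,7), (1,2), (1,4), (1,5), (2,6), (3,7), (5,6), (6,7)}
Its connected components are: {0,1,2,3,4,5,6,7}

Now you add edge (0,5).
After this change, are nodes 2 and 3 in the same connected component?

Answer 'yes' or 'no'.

Answer: yes

Derivation:
Initial components: {0,1,2,3,4,5,6,7}
Adding edge (0,5): both already in same component {0,1,2,3,4,5,6,7}. No change.
New components: {0,1,2,3,4,5,6,7}
Are 2 and 3 in the same component? yes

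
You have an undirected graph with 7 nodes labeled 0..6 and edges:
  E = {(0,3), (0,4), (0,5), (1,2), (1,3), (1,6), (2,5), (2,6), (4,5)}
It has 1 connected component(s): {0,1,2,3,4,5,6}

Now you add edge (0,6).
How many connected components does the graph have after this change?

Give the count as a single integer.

Initial component count: 1
Add (0,6): endpoints already in same component. Count unchanged: 1.
New component count: 1

Answer: 1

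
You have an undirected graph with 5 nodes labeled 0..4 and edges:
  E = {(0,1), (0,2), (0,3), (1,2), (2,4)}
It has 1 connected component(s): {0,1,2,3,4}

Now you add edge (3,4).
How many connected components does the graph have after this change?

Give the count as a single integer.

Initial component count: 1
Add (3,4): endpoints already in same component. Count unchanged: 1.
New component count: 1

Answer: 1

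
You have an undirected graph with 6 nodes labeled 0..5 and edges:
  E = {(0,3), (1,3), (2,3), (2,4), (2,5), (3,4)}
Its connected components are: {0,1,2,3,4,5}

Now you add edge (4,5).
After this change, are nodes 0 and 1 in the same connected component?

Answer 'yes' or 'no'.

Answer: yes

Derivation:
Initial components: {0,1,2,3,4,5}
Adding edge (4,5): both already in same component {0,1,2,3,4,5}. No change.
New components: {0,1,2,3,4,5}
Are 0 and 1 in the same component? yes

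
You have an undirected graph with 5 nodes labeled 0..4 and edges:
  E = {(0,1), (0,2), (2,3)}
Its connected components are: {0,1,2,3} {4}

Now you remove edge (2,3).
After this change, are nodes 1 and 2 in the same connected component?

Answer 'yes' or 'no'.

Answer: yes

Derivation:
Initial components: {0,1,2,3} {4}
Removing edge (2,3): it was a bridge — component count 2 -> 3.
New components: {0,1,2} {3} {4}
Are 1 and 2 in the same component? yes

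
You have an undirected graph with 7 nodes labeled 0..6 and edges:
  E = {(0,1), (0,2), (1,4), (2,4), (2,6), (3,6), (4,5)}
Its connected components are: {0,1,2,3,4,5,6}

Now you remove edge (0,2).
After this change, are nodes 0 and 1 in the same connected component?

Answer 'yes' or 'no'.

Initial components: {0,1,2,3,4,5,6}
Removing edge (0,2): not a bridge — component count unchanged at 1.
New components: {0,1,2,3,4,5,6}
Are 0 and 1 in the same component? yes

Answer: yes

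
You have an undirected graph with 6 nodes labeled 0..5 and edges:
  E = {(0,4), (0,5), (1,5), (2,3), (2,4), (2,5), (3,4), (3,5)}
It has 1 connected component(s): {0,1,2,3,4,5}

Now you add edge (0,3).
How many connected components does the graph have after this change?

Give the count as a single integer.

Answer: 1

Derivation:
Initial component count: 1
Add (0,3): endpoints already in same component. Count unchanged: 1.
New component count: 1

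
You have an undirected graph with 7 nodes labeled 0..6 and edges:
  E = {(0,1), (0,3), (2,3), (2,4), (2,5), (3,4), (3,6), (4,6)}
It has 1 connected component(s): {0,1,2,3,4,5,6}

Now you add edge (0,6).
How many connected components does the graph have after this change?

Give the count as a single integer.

Answer: 1

Derivation:
Initial component count: 1
Add (0,6): endpoints already in same component. Count unchanged: 1.
New component count: 1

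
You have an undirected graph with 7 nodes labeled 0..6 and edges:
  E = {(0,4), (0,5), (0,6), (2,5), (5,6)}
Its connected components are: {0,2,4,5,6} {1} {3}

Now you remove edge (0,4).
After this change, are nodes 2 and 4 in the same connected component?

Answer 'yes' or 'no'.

Initial components: {0,2,4,5,6} {1} {3}
Removing edge (0,4): it was a bridge — component count 3 -> 4.
New components: {0,2,5,6} {1} {3} {4}
Are 2 and 4 in the same component? no

Answer: no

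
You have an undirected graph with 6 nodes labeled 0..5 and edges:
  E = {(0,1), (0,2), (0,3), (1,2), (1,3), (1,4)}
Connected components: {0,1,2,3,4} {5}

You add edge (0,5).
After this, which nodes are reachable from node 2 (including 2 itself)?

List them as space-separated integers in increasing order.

Answer: 0 1 2 3 4 5

Derivation:
Before: nodes reachable from 2: {0,1,2,3,4}
Adding (0,5): merges 2's component with another. Reachability grows.
After: nodes reachable from 2: {0,1,2,3,4,5}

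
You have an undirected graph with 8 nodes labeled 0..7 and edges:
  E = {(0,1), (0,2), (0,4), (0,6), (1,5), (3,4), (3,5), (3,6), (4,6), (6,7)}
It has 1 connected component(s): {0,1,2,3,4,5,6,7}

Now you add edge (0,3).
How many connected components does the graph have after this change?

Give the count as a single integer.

Answer: 1

Derivation:
Initial component count: 1
Add (0,3): endpoints already in same component. Count unchanged: 1.
New component count: 1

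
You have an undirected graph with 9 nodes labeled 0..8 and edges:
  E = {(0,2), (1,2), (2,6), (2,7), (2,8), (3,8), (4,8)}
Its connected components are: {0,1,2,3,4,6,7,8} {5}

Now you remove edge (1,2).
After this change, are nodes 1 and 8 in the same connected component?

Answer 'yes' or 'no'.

Answer: no

Derivation:
Initial components: {0,1,2,3,4,6,7,8} {5}
Removing edge (1,2): it was a bridge — component count 2 -> 3.
New components: {0,2,3,4,6,7,8} {1} {5}
Are 1 and 8 in the same component? no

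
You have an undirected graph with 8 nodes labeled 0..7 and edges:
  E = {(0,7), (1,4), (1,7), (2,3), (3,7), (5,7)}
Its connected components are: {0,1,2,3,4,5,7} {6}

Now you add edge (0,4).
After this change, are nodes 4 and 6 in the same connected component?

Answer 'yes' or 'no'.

Answer: no

Derivation:
Initial components: {0,1,2,3,4,5,7} {6}
Adding edge (0,4): both already in same component {0,1,2,3,4,5,7}. No change.
New components: {0,1,2,3,4,5,7} {6}
Are 4 and 6 in the same component? no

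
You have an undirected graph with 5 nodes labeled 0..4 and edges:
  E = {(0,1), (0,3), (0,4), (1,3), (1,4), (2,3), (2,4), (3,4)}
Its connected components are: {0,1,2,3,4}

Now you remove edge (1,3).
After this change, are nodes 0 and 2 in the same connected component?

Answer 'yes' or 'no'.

Initial components: {0,1,2,3,4}
Removing edge (1,3): not a bridge — component count unchanged at 1.
New components: {0,1,2,3,4}
Are 0 and 2 in the same component? yes

Answer: yes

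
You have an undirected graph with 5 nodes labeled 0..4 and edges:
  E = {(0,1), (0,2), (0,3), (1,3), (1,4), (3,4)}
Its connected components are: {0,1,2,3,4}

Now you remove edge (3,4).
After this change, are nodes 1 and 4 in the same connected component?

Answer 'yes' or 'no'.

Answer: yes

Derivation:
Initial components: {0,1,2,3,4}
Removing edge (3,4): not a bridge — component count unchanged at 1.
New components: {0,1,2,3,4}
Are 1 and 4 in the same component? yes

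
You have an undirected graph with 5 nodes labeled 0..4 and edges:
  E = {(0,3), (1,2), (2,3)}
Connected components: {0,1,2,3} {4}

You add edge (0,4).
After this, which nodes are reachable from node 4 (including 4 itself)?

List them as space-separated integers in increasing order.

Before: nodes reachable from 4: {4}
Adding (0,4): merges 4's component with another. Reachability grows.
After: nodes reachable from 4: {0,1,2,3,4}

Answer: 0 1 2 3 4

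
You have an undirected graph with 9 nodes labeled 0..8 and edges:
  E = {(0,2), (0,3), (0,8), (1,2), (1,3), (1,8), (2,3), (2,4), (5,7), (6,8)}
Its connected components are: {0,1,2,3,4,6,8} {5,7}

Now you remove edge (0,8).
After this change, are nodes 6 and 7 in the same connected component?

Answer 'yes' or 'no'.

Initial components: {0,1,2,3,4,6,8} {5,7}
Removing edge (0,8): not a bridge — component count unchanged at 2.
New components: {0,1,2,3,4,6,8} {5,7}
Are 6 and 7 in the same component? no

Answer: no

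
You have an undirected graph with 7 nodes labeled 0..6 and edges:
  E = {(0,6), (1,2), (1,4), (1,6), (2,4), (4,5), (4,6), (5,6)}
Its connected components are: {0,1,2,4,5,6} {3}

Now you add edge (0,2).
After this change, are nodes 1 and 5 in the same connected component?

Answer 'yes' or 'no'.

Initial components: {0,1,2,4,5,6} {3}
Adding edge (0,2): both already in same component {0,1,2,4,5,6}. No change.
New components: {0,1,2,4,5,6} {3}
Are 1 and 5 in the same component? yes

Answer: yes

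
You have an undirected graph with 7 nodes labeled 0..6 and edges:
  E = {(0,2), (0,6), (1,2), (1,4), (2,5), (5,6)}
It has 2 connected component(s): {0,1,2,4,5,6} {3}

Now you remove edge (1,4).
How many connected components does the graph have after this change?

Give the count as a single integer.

Answer: 3

Derivation:
Initial component count: 2
Remove (1,4): it was a bridge. Count increases: 2 -> 3.
  After removal, components: {0,1,2,5,6} {3} {4}
New component count: 3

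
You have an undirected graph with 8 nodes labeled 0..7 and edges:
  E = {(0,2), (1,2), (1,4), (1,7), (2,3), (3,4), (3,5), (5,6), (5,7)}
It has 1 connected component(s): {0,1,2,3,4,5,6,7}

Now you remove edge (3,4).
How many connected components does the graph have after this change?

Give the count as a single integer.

Answer: 1

Derivation:
Initial component count: 1
Remove (3,4): not a bridge. Count unchanged: 1.
  After removal, components: {0,1,2,3,4,5,6,7}
New component count: 1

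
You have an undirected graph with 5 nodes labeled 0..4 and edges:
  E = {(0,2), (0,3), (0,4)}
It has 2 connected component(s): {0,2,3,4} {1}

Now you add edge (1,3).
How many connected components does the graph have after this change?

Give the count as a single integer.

Answer: 1

Derivation:
Initial component count: 2
Add (1,3): merges two components. Count decreases: 2 -> 1.
New component count: 1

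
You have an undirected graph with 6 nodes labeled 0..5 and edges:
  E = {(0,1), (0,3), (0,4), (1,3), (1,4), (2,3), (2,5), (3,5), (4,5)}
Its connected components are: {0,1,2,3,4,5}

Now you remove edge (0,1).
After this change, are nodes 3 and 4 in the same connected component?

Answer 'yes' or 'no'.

Initial components: {0,1,2,3,4,5}
Removing edge (0,1): not a bridge — component count unchanged at 1.
New components: {0,1,2,3,4,5}
Are 3 and 4 in the same component? yes

Answer: yes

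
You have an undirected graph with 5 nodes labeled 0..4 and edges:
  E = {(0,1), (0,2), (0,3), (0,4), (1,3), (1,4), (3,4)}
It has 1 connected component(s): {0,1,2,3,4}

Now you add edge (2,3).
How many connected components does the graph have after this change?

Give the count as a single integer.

Answer: 1

Derivation:
Initial component count: 1
Add (2,3): endpoints already in same component. Count unchanged: 1.
New component count: 1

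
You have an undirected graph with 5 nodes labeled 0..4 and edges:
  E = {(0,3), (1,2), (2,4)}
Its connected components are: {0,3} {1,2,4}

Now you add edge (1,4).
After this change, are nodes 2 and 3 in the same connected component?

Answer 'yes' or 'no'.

Initial components: {0,3} {1,2,4}
Adding edge (1,4): both already in same component {1,2,4}. No change.
New components: {0,3} {1,2,4}
Are 2 and 3 in the same component? no

Answer: no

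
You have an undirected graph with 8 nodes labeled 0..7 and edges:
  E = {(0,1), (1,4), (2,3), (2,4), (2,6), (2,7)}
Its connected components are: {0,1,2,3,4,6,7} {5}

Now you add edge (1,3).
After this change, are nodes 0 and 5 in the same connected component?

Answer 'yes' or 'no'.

Answer: no

Derivation:
Initial components: {0,1,2,3,4,6,7} {5}
Adding edge (1,3): both already in same component {0,1,2,3,4,6,7}. No change.
New components: {0,1,2,3,4,6,7} {5}
Are 0 and 5 in the same component? no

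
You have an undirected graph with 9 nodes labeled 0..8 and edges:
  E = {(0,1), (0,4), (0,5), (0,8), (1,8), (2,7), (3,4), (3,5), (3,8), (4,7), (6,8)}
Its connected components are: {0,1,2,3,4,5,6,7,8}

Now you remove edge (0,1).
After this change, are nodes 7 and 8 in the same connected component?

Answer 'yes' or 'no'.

Answer: yes

Derivation:
Initial components: {0,1,2,3,4,5,6,7,8}
Removing edge (0,1): not a bridge — component count unchanged at 1.
New components: {0,1,2,3,4,5,6,7,8}
Are 7 and 8 in the same component? yes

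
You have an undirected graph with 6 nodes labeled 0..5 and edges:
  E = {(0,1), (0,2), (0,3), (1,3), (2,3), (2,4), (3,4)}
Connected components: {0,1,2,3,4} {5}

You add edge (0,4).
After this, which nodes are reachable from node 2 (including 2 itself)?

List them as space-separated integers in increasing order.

Answer: 0 1 2 3 4

Derivation:
Before: nodes reachable from 2: {0,1,2,3,4}
Adding (0,4): both endpoints already in same component. Reachability from 2 unchanged.
After: nodes reachable from 2: {0,1,2,3,4}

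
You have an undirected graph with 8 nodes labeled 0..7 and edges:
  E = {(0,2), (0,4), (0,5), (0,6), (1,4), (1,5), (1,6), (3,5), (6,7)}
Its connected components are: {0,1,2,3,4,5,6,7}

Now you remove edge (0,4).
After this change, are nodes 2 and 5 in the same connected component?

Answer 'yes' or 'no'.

Answer: yes

Derivation:
Initial components: {0,1,2,3,4,5,6,7}
Removing edge (0,4): not a bridge — component count unchanged at 1.
New components: {0,1,2,3,4,5,6,7}
Are 2 and 5 in the same component? yes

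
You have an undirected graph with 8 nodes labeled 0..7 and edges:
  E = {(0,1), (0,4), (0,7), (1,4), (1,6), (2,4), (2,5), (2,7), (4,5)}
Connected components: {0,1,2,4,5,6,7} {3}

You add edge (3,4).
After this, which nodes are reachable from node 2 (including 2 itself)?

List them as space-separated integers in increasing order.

Before: nodes reachable from 2: {0,1,2,4,5,6,7}
Adding (3,4): merges 2's component with another. Reachability grows.
After: nodes reachable from 2: {0,1,2,3,4,5,6,7}

Answer: 0 1 2 3 4 5 6 7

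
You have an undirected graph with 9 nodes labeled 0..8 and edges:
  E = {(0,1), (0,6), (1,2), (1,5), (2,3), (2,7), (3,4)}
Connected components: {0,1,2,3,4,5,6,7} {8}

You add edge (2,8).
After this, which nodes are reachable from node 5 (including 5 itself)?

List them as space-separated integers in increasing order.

Answer: 0 1 2 3 4 5 6 7 8

Derivation:
Before: nodes reachable from 5: {0,1,2,3,4,5,6,7}
Adding (2,8): merges 5's component with another. Reachability grows.
After: nodes reachable from 5: {0,1,2,3,4,5,6,7,8}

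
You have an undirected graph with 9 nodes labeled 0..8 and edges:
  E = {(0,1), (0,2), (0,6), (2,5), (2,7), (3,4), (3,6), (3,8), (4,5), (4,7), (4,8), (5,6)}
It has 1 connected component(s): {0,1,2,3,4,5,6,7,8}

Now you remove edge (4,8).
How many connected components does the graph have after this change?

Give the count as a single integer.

Initial component count: 1
Remove (4,8): not a bridge. Count unchanged: 1.
  After removal, components: {0,1,2,3,4,5,6,7,8}
New component count: 1

Answer: 1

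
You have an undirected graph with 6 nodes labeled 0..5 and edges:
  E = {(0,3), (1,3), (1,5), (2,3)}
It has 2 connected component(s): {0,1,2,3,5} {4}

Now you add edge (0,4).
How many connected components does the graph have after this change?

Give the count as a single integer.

Initial component count: 2
Add (0,4): merges two components. Count decreases: 2 -> 1.
New component count: 1

Answer: 1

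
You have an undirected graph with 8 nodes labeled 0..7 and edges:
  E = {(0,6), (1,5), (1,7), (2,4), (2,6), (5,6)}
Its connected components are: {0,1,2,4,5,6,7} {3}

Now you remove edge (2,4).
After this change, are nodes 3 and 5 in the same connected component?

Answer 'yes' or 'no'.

Answer: no

Derivation:
Initial components: {0,1,2,4,5,6,7} {3}
Removing edge (2,4): it was a bridge — component count 2 -> 3.
New components: {0,1,2,5,6,7} {3} {4}
Are 3 and 5 in the same component? no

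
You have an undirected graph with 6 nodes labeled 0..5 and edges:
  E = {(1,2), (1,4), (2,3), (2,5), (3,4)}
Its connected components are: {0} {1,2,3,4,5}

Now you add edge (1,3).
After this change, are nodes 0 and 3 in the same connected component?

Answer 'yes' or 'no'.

Initial components: {0} {1,2,3,4,5}
Adding edge (1,3): both already in same component {1,2,3,4,5}. No change.
New components: {0} {1,2,3,4,5}
Are 0 and 3 in the same component? no

Answer: no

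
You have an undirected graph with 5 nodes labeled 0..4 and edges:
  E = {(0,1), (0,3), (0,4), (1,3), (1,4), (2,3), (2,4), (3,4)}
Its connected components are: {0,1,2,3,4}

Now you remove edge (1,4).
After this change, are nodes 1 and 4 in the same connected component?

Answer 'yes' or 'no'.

Initial components: {0,1,2,3,4}
Removing edge (1,4): not a bridge — component count unchanged at 1.
New components: {0,1,2,3,4}
Are 1 and 4 in the same component? yes

Answer: yes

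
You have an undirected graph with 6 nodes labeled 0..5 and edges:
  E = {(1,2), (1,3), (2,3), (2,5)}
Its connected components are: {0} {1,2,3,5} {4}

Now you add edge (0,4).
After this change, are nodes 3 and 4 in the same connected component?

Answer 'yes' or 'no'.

Initial components: {0} {1,2,3,5} {4}
Adding edge (0,4): merges {0} and {4}.
New components: {0,4} {1,2,3,5}
Are 3 and 4 in the same component? no

Answer: no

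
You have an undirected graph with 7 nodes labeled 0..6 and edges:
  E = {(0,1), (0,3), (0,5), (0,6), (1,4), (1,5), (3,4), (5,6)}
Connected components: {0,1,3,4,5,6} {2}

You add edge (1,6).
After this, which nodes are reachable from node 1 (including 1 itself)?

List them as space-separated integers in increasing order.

Answer: 0 1 3 4 5 6

Derivation:
Before: nodes reachable from 1: {0,1,3,4,5,6}
Adding (1,6): both endpoints already in same component. Reachability from 1 unchanged.
After: nodes reachable from 1: {0,1,3,4,5,6}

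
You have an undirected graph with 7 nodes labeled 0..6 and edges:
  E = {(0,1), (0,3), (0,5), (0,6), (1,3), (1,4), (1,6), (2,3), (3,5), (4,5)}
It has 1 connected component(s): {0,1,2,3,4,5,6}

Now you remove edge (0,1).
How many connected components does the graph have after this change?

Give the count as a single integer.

Initial component count: 1
Remove (0,1): not a bridge. Count unchanged: 1.
  After removal, components: {0,1,2,3,4,5,6}
New component count: 1

Answer: 1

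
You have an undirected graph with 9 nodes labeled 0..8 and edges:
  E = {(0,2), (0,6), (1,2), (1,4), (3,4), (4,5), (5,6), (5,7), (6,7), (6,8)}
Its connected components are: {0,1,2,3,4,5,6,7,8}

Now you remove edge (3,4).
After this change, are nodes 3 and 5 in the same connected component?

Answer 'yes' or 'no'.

Answer: no

Derivation:
Initial components: {0,1,2,3,4,5,6,7,8}
Removing edge (3,4): it was a bridge — component count 1 -> 2.
New components: {0,1,2,4,5,6,7,8} {3}
Are 3 and 5 in the same component? no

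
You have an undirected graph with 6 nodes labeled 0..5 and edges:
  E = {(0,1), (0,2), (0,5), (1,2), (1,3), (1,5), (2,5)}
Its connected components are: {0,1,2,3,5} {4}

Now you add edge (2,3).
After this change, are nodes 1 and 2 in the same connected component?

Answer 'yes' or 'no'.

Answer: yes

Derivation:
Initial components: {0,1,2,3,5} {4}
Adding edge (2,3): both already in same component {0,1,2,3,5}. No change.
New components: {0,1,2,3,5} {4}
Are 1 and 2 in the same component? yes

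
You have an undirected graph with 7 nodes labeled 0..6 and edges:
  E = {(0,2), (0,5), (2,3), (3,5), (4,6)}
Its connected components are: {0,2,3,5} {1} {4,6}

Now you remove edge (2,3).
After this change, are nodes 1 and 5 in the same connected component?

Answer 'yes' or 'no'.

Initial components: {0,2,3,5} {1} {4,6}
Removing edge (2,3): not a bridge — component count unchanged at 3.
New components: {0,2,3,5} {1} {4,6}
Are 1 and 5 in the same component? no

Answer: no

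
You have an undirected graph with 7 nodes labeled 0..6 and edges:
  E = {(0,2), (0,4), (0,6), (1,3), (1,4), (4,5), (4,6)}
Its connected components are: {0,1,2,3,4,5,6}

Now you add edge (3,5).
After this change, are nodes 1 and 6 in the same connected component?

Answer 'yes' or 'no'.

Initial components: {0,1,2,3,4,5,6}
Adding edge (3,5): both already in same component {0,1,2,3,4,5,6}. No change.
New components: {0,1,2,3,4,5,6}
Are 1 and 6 in the same component? yes

Answer: yes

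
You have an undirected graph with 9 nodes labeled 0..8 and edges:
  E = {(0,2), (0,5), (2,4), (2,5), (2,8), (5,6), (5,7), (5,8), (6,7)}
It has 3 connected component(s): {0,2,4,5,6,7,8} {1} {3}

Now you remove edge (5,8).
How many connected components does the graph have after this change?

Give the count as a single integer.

Initial component count: 3
Remove (5,8): not a bridge. Count unchanged: 3.
  After removal, components: {0,2,4,5,6,7,8} {1} {3}
New component count: 3

Answer: 3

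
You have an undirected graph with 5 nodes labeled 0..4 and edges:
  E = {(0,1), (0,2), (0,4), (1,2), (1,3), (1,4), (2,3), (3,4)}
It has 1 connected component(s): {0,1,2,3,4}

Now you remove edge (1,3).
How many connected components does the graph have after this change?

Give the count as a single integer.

Answer: 1

Derivation:
Initial component count: 1
Remove (1,3): not a bridge. Count unchanged: 1.
  After removal, components: {0,1,2,3,4}
New component count: 1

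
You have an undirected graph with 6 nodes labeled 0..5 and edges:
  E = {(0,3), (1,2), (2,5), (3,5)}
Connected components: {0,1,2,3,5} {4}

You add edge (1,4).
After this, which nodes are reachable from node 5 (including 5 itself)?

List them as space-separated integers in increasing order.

Answer: 0 1 2 3 4 5

Derivation:
Before: nodes reachable from 5: {0,1,2,3,5}
Adding (1,4): merges 5's component with another. Reachability grows.
After: nodes reachable from 5: {0,1,2,3,4,5}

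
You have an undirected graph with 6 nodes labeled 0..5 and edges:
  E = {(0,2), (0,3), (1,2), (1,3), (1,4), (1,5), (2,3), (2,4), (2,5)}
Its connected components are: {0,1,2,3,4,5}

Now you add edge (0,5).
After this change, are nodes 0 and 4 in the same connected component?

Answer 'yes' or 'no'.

Initial components: {0,1,2,3,4,5}
Adding edge (0,5): both already in same component {0,1,2,3,4,5}. No change.
New components: {0,1,2,3,4,5}
Are 0 and 4 in the same component? yes

Answer: yes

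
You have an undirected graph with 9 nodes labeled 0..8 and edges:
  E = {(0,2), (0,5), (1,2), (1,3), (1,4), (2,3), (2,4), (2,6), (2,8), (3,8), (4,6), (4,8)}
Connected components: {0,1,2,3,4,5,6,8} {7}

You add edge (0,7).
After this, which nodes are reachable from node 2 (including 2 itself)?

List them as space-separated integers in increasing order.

Before: nodes reachable from 2: {0,1,2,3,4,5,6,8}
Adding (0,7): merges 2's component with another. Reachability grows.
After: nodes reachable from 2: {0,1,2,3,4,5,6,7,8}

Answer: 0 1 2 3 4 5 6 7 8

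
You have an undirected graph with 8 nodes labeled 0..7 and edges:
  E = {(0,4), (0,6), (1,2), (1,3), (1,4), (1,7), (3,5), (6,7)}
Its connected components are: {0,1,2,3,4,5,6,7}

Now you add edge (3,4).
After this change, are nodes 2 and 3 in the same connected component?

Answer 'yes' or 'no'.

Initial components: {0,1,2,3,4,5,6,7}
Adding edge (3,4): both already in same component {0,1,2,3,4,5,6,7}. No change.
New components: {0,1,2,3,4,5,6,7}
Are 2 and 3 in the same component? yes

Answer: yes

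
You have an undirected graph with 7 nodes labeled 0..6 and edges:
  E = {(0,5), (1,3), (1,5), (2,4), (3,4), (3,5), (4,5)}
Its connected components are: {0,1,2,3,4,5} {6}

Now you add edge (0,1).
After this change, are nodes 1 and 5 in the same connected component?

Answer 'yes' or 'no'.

Answer: yes

Derivation:
Initial components: {0,1,2,3,4,5} {6}
Adding edge (0,1): both already in same component {0,1,2,3,4,5}. No change.
New components: {0,1,2,3,4,5} {6}
Are 1 and 5 in the same component? yes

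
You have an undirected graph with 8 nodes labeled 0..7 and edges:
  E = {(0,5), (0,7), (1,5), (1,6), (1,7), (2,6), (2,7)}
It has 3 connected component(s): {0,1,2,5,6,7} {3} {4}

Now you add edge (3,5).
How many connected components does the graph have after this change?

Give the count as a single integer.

Answer: 2

Derivation:
Initial component count: 3
Add (3,5): merges two components. Count decreases: 3 -> 2.
New component count: 2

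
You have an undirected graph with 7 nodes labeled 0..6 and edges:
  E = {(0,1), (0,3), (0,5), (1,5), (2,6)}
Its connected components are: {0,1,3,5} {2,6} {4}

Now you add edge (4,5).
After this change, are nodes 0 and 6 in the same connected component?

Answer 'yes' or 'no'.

Initial components: {0,1,3,5} {2,6} {4}
Adding edge (4,5): merges {4} and {0,1,3,5}.
New components: {0,1,3,4,5} {2,6}
Are 0 and 6 in the same component? no

Answer: no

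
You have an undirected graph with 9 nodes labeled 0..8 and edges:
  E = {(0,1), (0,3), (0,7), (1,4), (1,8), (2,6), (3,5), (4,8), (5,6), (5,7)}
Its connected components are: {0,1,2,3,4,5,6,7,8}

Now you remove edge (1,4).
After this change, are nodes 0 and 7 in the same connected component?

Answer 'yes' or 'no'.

Initial components: {0,1,2,3,4,5,6,7,8}
Removing edge (1,4): not a bridge — component count unchanged at 1.
New components: {0,1,2,3,4,5,6,7,8}
Are 0 and 7 in the same component? yes

Answer: yes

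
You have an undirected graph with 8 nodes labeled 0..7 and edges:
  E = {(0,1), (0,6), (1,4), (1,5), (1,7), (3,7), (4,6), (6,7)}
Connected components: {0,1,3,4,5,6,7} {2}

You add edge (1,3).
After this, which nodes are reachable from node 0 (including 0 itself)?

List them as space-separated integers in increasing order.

Before: nodes reachable from 0: {0,1,3,4,5,6,7}
Adding (1,3): both endpoints already in same component. Reachability from 0 unchanged.
After: nodes reachable from 0: {0,1,3,4,5,6,7}

Answer: 0 1 3 4 5 6 7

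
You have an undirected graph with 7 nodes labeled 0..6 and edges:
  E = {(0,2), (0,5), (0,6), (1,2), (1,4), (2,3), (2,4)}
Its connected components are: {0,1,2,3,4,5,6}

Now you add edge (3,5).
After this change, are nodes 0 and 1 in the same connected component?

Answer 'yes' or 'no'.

Initial components: {0,1,2,3,4,5,6}
Adding edge (3,5): both already in same component {0,1,2,3,4,5,6}. No change.
New components: {0,1,2,3,4,5,6}
Are 0 and 1 in the same component? yes

Answer: yes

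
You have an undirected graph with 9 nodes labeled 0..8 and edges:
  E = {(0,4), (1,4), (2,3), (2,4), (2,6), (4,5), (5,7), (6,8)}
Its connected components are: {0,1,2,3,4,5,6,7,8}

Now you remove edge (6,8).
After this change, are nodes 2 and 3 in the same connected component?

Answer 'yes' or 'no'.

Answer: yes

Derivation:
Initial components: {0,1,2,3,4,5,6,7,8}
Removing edge (6,8): it was a bridge — component count 1 -> 2.
New components: {0,1,2,3,4,5,6,7} {8}
Are 2 and 3 in the same component? yes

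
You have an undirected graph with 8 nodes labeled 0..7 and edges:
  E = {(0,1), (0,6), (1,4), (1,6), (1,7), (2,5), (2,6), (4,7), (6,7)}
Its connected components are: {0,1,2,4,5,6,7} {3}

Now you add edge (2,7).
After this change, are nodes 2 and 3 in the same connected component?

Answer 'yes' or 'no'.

Answer: no

Derivation:
Initial components: {0,1,2,4,5,6,7} {3}
Adding edge (2,7): both already in same component {0,1,2,4,5,6,7}. No change.
New components: {0,1,2,4,5,6,7} {3}
Are 2 and 3 in the same component? no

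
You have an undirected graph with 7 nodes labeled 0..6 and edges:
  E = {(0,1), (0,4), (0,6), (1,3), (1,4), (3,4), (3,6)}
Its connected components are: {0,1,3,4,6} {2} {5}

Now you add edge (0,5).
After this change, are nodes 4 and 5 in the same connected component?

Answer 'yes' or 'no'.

Initial components: {0,1,3,4,6} {2} {5}
Adding edge (0,5): merges {0,1,3,4,6} and {5}.
New components: {0,1,3,4,5,6} {2}
Are 4 and 5 in the same component? yes

Answer: yes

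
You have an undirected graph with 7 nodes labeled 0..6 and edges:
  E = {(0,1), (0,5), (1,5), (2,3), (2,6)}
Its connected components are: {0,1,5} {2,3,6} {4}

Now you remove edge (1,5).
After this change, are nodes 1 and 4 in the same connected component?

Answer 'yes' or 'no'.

Initial components: {0,1,5} {2,3,6} {4}
Removing edge (1,5): not a bridge — component count unchanged at 3.
New components: {0,1,5} {2,3,6} {4}
Are 1 and 4 in the same component? no

Answer: no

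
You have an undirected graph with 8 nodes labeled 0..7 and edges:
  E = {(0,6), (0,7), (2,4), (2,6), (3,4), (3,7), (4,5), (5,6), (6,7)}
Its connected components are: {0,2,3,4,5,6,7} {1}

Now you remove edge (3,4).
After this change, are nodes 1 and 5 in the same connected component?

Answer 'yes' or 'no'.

Initial components: {0,2,3,4,5,6,7} {1}
Removing edge (3,4): not a bridge — component count unchanged at 2.
New components: {0,2,3,4,5,6,7} {1}
Are 1 and 5 in the same component? no

Answer: no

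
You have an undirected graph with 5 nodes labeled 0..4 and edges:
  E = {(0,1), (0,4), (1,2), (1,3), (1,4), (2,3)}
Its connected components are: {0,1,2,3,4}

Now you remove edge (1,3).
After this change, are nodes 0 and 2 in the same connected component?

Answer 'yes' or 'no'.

Initial components: {0,1,2,3,4}
Removing edge (1,3): not a bridge — component count unchanged at 1.
New components: {0,1,2,3,4}
Are 0 and 2 in the same component? yes

Answer: yes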